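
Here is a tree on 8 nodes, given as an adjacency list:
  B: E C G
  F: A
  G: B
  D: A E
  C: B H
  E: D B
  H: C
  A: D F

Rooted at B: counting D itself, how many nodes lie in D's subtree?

Descendants of D (including itself): D, A, F. That's 3.

3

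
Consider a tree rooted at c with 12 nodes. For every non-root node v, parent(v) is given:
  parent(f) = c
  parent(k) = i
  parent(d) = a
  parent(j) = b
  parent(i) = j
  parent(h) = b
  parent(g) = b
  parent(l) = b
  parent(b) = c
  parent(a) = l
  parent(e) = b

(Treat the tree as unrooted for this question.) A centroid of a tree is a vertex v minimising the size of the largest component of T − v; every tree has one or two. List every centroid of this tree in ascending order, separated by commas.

If b is removed the pieces have sizes 3, 3, 2, 1, 1, 1, all ≤ ⌊12/2⌋ = 6.
No neighbour of b does as well, so b is the unique centroid.

b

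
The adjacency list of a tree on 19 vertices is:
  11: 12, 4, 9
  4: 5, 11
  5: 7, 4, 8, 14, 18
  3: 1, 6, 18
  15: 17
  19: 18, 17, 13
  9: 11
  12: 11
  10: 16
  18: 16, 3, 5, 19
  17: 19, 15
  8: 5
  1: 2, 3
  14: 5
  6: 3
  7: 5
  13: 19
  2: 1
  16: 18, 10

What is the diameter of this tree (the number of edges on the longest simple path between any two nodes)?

7

A longest path is 12 - 11 - 4 - 5 - 18 - 19 - 17 - 15, with 7 edges.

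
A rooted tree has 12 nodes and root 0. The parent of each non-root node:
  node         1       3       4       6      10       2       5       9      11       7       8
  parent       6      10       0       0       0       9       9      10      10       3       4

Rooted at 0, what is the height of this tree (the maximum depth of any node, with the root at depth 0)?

3

The longest root-to-leaf path is 0-10-9-2 (3 edges).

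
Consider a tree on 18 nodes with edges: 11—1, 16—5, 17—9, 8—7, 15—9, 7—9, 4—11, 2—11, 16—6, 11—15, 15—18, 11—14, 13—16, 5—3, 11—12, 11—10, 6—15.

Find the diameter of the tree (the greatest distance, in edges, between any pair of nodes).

BFS from 8 reaches 3 last, at distance 7; BFS from 3 confirms no node is farther.
Path: 8-7-9-15-6-16-5-3.

7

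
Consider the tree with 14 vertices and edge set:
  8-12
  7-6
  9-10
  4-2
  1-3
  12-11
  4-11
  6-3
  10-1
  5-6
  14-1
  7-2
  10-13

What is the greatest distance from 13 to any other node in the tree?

10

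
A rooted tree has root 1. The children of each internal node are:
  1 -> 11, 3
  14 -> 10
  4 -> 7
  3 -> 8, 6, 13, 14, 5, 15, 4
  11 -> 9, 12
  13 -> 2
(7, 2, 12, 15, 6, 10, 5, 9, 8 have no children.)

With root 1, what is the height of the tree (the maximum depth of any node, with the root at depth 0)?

3

A deepest node is 10, reached by 1-3-14-10.
That path has 3 edges, so the height is 3.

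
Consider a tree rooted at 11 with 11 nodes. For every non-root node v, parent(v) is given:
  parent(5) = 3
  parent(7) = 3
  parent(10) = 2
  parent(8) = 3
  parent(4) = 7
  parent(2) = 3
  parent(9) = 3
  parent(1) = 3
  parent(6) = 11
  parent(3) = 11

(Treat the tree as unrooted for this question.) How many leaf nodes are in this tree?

The leaves are 1, 4, 5, 6, 8, 9, 10.
That is 7 leaves.

7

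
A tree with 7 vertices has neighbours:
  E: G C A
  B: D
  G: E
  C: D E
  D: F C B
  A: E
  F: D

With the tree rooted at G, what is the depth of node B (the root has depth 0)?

G – E – C – D – B — 4 edges.

4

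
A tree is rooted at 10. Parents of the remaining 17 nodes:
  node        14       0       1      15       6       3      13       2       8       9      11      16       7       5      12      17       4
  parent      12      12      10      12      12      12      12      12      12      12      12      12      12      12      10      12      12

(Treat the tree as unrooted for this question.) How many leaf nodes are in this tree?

16

Degree-1 nodes: 0, 1, 2, 3, 4, 5, 6, 7, 8, 9, 11, 13, 14, 15, 16, 17 — 16 of them.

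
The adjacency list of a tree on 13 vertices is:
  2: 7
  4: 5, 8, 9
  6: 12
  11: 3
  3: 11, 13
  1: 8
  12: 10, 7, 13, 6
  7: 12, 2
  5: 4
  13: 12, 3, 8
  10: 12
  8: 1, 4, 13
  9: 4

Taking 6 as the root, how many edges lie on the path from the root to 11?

Path from 6 to 11: 6–12–13–3–11, which has 4 edges.

4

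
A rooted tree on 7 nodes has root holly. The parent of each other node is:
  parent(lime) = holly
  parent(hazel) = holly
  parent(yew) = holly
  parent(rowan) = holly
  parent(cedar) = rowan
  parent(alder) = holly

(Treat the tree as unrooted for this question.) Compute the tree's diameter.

3

A longest path is cedar – rowan – holly – lime, with 3 edges.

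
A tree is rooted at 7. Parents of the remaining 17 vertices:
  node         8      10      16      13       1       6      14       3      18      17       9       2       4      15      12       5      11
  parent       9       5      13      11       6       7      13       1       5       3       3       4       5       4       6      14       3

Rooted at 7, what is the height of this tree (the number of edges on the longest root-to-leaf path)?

A deepest node is 2, reached by 7 – 6 – 1 – 3 – 11 – 13 – 14 – 5 – 4 – 2.
That path has 9 edges, so the height is 9.

9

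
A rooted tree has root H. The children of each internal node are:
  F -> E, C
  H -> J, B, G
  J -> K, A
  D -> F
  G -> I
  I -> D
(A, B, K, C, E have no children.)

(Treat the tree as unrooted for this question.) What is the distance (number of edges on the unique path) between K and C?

K - J - H - G - I - D - F - C: 7 edges.

7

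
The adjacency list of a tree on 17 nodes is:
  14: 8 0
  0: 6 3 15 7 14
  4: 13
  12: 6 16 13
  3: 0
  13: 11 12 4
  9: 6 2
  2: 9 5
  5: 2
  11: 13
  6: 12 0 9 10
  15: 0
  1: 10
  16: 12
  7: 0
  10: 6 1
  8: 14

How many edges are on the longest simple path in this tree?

6

BFS from 4 reaches 5 last, at distance 6; BFS from 5 confirms no node is farther.
Path: 4 – 13 – 12 – 6 – 9 – 2 – 5.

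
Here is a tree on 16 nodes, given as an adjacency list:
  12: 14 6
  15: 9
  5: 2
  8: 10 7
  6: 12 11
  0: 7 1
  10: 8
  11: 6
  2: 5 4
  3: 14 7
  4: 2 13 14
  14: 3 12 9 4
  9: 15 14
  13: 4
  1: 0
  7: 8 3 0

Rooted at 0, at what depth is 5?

6

0 – 7 – 3 – 14 – 4 – 2 – 5 — 6 edges.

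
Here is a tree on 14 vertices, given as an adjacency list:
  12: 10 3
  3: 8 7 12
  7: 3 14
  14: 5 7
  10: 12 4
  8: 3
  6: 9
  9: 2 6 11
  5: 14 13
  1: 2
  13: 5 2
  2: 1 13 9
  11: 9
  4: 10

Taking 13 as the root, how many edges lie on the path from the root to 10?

6

Climbing from 10 to the root: 10 – 12 – 3 – 7 – 14 – 5 – 13. That's 6 steps.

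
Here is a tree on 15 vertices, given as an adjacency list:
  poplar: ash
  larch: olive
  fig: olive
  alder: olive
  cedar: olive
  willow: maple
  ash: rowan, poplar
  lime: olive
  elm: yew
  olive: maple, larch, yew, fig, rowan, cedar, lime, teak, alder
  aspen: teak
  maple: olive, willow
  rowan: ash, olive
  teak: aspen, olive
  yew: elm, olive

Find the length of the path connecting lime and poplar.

4

Walking from lime: lime - olive - rowan - ash - poplar. Length 4.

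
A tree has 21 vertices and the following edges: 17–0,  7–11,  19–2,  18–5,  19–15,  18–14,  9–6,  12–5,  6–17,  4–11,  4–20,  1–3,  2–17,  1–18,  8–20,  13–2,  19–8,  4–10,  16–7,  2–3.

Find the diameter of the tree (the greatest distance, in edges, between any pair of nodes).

Starting from 12, a farthest node is 16 at distance 12.
One longest path: 12-5-18-1-3-2-19-8-20-4-11-7-16.
So the diameter is 12.

12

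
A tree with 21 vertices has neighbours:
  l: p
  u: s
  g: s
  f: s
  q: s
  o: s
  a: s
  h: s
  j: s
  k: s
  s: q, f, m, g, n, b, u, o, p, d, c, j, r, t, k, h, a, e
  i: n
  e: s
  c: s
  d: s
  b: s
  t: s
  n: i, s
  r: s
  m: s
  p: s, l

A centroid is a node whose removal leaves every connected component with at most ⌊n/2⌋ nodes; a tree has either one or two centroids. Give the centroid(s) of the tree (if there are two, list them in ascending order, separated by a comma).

If s is removed the pieces have sizes 2, 2, 1, 1, 1, 1, 1, 1, 1, 1, 1, 1, 1, 1, 1, 1, 1, 1, all ≤ ⌊21/2⌋ = 10.
No neighbour of s does as well, so s is the unique centroid.

s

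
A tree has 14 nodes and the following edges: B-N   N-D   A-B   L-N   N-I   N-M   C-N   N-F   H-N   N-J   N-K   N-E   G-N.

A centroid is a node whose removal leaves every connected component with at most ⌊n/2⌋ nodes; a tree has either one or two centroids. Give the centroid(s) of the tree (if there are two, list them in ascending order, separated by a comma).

Delete N: the remaining components have sizes 2, 1, 1, 1, 1, 1, 1, 1, 1, 1, 1, 1. Max 2 ≤ 7, so N is a centroid.
Every other node leaves some component of size > 7, so the centroid is unique.

N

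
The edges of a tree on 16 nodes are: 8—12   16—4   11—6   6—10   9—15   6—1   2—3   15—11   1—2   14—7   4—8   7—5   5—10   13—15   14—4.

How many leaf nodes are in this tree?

5

Degree-1 nodes: 3, 9, 12, 13, 16 — 5 of them.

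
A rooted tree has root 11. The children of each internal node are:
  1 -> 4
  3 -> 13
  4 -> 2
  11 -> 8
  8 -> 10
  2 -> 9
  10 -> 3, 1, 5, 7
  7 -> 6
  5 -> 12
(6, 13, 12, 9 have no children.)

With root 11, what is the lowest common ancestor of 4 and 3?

4's ancestor chain is 4, 1, 10, 8, 11 and 3's is 3, 10, 8, 11; they first meet at 10.

10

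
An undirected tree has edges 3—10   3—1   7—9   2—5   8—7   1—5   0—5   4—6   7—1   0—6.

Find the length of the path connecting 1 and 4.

Walking from 1: 1–5–0–6–4. Length 4.

4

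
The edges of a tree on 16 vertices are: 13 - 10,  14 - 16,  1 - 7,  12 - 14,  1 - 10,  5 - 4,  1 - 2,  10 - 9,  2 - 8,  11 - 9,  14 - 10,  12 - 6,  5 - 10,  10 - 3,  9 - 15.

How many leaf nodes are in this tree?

9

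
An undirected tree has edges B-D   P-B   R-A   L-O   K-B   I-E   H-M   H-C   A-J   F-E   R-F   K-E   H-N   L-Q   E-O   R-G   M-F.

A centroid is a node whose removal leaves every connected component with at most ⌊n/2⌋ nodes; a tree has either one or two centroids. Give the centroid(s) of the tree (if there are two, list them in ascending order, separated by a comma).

Delete F: the remaining components have sizes 9, 4, 4. Max 9 ≤ 9, so F is a centroid.
Its neighbour E also leaves a largest component of size 9, so both are centroids.

E, F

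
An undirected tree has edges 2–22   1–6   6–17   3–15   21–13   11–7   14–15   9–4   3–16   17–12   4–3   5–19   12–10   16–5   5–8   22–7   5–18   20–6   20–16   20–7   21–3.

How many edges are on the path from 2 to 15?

2 – 22 – 7 – 20 – 16 – 3 – 15: 6 edges.

6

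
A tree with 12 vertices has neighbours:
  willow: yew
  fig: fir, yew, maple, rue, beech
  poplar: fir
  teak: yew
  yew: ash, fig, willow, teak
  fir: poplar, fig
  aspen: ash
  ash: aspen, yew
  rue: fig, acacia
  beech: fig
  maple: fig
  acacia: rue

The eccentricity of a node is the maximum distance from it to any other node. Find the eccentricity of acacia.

5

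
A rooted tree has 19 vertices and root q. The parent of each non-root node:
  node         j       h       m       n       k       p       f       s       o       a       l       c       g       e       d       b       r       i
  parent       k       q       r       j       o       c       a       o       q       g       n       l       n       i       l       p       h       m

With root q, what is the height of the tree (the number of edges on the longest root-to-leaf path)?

8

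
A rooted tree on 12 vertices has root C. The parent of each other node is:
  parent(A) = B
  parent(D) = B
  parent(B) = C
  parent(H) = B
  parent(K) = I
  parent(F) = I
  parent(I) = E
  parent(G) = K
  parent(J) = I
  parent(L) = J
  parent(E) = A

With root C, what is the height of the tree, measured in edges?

The longest root-to-leaf path is C-B-A-E-I-K-G (6 edges).

6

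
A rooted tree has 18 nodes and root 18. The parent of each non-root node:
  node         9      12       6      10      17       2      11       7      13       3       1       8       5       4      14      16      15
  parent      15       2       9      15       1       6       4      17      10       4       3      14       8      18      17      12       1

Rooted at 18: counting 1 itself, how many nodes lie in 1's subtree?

14

The subtree rooted at 1 contains: 1, 15, 17, 10, 9, 14, 7, 13, 6, 8, 2, 5, 12, 16 — 14 nodes.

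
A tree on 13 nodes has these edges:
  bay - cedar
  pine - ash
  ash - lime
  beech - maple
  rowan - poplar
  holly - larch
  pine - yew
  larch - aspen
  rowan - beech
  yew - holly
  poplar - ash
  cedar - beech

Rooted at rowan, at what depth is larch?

rowan – poplar – ash – pine – yew – holly – larch — 6 edges.

6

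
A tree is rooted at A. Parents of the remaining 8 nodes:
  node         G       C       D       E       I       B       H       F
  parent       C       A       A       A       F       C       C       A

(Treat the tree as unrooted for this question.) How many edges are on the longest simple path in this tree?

Starting from I, a farthest node is G at distance 4.
One longest path: I–F–A–C–G.
So the diameter is 4.

4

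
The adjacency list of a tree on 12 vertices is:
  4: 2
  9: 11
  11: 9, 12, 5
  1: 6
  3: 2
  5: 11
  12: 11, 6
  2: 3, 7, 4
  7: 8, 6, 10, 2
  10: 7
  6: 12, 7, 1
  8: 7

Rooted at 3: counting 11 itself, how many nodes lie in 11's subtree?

3

Descendants of 11 (including itself): 11, 9, 5. That's 3.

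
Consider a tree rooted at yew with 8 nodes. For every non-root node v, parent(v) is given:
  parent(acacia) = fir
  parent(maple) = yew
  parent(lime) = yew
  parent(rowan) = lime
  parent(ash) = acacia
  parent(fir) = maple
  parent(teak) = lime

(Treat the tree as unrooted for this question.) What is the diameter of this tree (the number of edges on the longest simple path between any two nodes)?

Starting from rowan, a farthest node is ash at distance 6.
One longest path: rowan–lime–yew–maple–fir–acacia–ash.
So the diameter is 6.

6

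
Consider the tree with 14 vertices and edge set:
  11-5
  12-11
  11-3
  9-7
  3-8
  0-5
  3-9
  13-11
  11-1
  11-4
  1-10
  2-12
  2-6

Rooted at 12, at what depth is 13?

2

12 → 11 → 13 — 2 edges.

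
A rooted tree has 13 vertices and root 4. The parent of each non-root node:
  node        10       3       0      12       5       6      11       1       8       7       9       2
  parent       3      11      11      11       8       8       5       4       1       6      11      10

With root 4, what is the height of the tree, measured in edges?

A deepest node is 2, reached by 4 → 1 → 8 → 5 → 11 → 3 → 10 → 2.
That path has 7 edges, so the height is 7.

7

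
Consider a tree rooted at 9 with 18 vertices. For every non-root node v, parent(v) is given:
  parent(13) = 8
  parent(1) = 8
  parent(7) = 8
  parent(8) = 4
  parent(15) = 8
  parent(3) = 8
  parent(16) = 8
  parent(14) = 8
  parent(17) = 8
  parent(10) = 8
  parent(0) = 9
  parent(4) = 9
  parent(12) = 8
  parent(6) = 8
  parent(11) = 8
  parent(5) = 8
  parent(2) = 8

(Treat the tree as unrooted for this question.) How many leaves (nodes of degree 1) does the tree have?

15

Exactly 15 nodes have a single neighbour: 0, 1, 2, 3, 5, 6, 7, 10, 11, 12, 13, 14, 15, 16, 17.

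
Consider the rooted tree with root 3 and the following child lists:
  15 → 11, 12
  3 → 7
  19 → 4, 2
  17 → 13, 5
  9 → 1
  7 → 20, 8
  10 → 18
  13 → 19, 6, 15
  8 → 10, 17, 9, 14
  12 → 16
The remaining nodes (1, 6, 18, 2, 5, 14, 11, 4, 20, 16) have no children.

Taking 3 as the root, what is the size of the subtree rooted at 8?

The subtree rooted at 8 contains: 8, 17, 9, 10, 14, 13, 5, 1, 18, 15, 19, 6, 12, 11, 2, 4, 16 — 17 nodes.

17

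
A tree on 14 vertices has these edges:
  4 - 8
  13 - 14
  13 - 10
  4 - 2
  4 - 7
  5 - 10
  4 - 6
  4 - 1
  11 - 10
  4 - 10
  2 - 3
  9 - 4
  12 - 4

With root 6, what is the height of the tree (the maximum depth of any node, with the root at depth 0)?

14 sits deepest: 6 – 4 – 10 – 13 – 14 — 4 edges from the root.

4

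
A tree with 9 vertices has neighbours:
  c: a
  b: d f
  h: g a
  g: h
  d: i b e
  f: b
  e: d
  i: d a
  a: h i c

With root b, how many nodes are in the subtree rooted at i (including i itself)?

The subtree rooted at i contains: i, a, h, c, g — 5 nodes.

5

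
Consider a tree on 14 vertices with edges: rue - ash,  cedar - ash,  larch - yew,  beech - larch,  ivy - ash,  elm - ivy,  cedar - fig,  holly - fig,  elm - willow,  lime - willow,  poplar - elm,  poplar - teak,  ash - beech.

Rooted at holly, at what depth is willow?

holly–fig–cedar–ash–ivy–elm–willow — 6 edges.

6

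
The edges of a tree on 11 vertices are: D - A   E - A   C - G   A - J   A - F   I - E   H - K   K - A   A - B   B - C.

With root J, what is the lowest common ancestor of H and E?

A

Ancestors of H (toward the root): H, K, A, J.
Ancestors of E: E, A, J.
The deepest node appearing in both lists is A.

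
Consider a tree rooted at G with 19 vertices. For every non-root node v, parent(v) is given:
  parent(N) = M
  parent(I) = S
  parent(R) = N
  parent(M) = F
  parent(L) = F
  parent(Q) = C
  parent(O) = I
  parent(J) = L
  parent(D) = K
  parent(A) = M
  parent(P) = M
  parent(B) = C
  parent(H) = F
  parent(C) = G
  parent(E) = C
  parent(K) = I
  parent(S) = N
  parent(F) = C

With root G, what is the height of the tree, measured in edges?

A deepest node is D, reached by G–C–F–M–N–S–I–K–D.
That path has 8 edges, so the height is 8.

8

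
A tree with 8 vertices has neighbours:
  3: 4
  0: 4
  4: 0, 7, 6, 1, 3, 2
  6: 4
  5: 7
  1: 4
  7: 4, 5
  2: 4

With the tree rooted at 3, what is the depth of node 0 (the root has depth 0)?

Path from 3 to 0: 3–4–0, which has 2 edges.

2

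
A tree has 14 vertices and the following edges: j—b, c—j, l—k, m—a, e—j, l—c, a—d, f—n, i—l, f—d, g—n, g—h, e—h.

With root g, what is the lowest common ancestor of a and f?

Ancestors of a (toward the root): a, d, f, n, g.
Ancestors of f: f, n, g.
The deepest node appearing in both lists is f.

f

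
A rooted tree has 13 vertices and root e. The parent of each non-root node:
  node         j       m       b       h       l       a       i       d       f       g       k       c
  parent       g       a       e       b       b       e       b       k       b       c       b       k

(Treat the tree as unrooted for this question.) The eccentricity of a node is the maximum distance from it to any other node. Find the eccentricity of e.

5

The node farthest from e is j, via e–b–k–c–g–j — 5 edges.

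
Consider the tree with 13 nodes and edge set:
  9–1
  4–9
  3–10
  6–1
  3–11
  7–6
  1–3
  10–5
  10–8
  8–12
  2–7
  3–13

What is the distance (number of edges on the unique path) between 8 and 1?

3

8–10–3–1: 3 edges.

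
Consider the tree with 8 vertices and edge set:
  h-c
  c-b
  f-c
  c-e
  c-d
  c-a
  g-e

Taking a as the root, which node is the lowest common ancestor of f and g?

c

f's ancestor chain is f, c, a and g's is g, e, c, a; they first meet at c.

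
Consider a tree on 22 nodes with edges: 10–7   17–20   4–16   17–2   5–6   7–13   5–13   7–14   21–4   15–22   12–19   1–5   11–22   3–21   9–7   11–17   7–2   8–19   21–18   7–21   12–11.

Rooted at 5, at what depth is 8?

5–13–7–2–17–11–12–19–8 — 8 edges.

8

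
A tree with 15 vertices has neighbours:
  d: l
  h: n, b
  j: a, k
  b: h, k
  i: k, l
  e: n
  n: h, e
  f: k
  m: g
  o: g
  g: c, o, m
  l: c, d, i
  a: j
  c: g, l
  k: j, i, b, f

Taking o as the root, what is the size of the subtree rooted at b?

Descendants of b (including itself): b, h, n, e. That's 4.

4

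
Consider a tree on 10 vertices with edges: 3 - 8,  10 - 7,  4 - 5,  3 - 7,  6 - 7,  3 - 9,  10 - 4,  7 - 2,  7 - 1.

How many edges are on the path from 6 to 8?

3

6 – 7 – 3 – 8: 3 edges.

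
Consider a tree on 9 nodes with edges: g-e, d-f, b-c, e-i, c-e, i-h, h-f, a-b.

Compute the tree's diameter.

7

BFS from d reaches a last, at distance 7; BFS from a confirms no node is farther.
Path: d - f - h - i - e - c - b - a.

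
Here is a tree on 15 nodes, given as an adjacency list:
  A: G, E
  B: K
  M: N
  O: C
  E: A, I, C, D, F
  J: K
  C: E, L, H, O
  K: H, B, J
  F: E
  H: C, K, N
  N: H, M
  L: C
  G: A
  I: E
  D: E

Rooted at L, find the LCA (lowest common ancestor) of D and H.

D's ancestor chain is D, E, C, L and H's is H, C, L; they first meet at C.

C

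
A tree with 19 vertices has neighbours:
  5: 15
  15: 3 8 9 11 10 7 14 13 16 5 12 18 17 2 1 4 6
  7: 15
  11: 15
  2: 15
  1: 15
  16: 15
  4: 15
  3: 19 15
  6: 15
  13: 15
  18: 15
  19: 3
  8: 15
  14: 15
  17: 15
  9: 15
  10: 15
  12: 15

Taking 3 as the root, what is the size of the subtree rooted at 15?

15's subtree: {15, 9, 14, 2, 6, 4, 18, 12, 16, 1, 13, 8, 7, 10, 11, 5, 17}, size 17.

17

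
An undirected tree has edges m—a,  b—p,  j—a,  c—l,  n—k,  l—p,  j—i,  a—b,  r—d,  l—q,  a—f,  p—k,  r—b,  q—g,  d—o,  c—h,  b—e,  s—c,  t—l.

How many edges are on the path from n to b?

The path is n – k – p – b, which has 3 edges.

3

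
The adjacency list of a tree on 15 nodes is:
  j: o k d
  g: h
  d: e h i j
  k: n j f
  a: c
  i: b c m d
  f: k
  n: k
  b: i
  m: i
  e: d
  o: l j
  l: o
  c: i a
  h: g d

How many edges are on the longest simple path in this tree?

Starting from a, a farthest node is f at distance 6.
One longest path: a - c - i - d - j - k - f.
So the diameter is 6.

6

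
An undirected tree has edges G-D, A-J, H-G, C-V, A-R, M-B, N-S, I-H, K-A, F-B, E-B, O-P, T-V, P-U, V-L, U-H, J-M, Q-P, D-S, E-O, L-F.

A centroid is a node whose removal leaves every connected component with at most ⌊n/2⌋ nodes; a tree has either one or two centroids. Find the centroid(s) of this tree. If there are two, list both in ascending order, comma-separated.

B, E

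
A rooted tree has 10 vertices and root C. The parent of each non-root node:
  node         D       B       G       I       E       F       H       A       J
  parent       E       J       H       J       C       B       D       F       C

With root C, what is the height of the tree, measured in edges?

G sits deepest: C–E–D–H–G — 4 edges from the root.

4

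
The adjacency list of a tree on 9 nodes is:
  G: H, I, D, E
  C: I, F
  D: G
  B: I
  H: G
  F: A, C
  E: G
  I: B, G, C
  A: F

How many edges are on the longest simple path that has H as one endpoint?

The node farthest from H is A, via H – G – I – C – F – A — 5 edges.

5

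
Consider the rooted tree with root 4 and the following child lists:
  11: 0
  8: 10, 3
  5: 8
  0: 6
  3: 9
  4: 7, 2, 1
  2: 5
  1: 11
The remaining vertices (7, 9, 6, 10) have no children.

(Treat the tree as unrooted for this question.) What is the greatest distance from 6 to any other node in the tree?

9

Distances from 6 peak at 9, attained at 9.
6 – 0 – 11 – 1 – 4 – 2 – 5 – 8 – 3 – 9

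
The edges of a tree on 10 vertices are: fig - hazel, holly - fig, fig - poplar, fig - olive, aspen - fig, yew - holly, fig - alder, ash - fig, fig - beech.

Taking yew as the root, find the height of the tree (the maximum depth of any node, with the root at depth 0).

The longest root-to-leaf path is yew – holly – fig – hazel (3 edges).

3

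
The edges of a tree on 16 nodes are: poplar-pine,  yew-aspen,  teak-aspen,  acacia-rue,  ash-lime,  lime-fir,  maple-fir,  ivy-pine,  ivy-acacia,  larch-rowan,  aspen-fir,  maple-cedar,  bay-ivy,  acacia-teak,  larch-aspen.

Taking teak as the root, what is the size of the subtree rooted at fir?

fir's subtree: {fir, lime, maple, ash, cedar}, size 5.

5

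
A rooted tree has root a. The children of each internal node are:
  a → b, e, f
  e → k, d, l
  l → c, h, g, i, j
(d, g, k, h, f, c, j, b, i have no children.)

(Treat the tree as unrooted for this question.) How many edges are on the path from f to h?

Walking from f: f–a–e–l–h. Length 4.

4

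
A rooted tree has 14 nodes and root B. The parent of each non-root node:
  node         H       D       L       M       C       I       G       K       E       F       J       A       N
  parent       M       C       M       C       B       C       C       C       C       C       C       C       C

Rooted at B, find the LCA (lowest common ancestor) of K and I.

C

Ancestors of K (toward the root): K, C, B.
Ancestors of I: I, C, B.
The deepest node appearing in both lists is C.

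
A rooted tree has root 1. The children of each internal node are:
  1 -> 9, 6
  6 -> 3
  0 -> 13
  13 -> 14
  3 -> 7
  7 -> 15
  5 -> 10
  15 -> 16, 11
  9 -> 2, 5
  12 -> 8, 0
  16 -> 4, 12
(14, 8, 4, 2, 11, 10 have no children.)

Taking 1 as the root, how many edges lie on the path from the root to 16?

5

Path from 1 to 16: 1–6–3–7–15–16, which has 5 edges.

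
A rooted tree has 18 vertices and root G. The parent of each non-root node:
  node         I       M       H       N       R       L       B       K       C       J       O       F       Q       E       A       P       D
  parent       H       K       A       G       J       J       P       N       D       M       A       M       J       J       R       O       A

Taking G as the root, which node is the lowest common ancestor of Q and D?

J

Path Q→root: Q J M K N G; path D→root: D A R J M K N G.
First common node: J.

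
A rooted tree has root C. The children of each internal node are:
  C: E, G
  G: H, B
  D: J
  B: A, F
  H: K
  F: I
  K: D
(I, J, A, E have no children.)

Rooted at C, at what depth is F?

3

C–G–B–F — 3 edges.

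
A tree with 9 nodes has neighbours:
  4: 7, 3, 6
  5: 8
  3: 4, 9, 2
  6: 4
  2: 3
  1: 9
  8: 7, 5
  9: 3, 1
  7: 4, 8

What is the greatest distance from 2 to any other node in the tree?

5

A farthest node from 2 is 5.
The path 2–3–4–7–8–5 has 5 edges.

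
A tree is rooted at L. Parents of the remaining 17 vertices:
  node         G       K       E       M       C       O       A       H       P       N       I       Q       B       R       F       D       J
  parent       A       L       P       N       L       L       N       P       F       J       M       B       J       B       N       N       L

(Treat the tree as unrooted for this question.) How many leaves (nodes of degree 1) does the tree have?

The leaves are C, D, E, G, H, I, K, O, Q, R.
That is 10 leaves.

10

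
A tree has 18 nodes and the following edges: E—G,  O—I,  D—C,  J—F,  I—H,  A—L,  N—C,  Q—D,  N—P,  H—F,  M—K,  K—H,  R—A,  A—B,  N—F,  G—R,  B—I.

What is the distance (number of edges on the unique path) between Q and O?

Q – D – C – N – F – H – I – O: 7 edges.

7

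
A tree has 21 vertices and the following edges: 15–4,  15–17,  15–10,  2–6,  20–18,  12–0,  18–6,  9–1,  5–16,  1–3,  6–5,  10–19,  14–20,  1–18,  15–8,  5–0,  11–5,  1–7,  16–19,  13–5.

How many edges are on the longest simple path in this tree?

BFS from 4 reaches 7 last, at distance 9; BFS from 7 confirms no node is farther.
Path: 4–15–10–19–16–5–6–18–1–7.

9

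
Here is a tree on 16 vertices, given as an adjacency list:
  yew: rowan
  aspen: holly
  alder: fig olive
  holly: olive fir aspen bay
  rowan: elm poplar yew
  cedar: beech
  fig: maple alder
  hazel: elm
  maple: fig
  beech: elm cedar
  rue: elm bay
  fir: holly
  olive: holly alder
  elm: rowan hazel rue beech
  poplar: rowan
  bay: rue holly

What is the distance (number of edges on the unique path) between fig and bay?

The path is fig – alder – olive – holly – bay, which has 4 edges.

4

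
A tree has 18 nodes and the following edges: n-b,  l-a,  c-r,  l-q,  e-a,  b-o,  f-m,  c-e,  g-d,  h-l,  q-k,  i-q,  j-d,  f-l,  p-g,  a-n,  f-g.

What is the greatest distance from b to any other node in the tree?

A farthest node from b is j.
The path b-n-a-l-f-g-d-j has 7 edges.

7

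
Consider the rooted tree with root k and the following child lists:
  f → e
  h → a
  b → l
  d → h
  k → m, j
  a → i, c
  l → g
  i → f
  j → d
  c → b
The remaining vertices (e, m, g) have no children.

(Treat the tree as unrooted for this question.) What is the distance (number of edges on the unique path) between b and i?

3

Walking from b: b – c – a – i. Length 3.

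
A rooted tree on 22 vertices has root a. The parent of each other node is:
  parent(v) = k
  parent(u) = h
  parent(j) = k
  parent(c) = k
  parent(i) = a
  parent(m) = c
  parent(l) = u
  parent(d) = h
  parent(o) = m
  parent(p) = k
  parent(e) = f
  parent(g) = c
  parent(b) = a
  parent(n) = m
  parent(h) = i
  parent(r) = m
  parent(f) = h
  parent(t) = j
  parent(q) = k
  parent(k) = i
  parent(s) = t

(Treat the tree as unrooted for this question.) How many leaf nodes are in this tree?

The leaves are b, d, e, g, l, n, o, p, q, r, s, v.
That is 12 leaves.

12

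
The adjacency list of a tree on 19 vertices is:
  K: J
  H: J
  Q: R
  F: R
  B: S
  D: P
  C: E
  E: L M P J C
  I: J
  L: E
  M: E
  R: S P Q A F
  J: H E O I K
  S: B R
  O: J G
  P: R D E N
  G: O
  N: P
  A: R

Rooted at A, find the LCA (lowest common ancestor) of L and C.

E

L's ancestor chain is L, E, P, R, A and C's is C, E, P, R, A; they first meet at E.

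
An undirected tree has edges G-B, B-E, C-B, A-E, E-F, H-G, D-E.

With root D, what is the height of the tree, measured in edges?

The longest root-to-leaf path is D – E – B – G – H (4 edges).

4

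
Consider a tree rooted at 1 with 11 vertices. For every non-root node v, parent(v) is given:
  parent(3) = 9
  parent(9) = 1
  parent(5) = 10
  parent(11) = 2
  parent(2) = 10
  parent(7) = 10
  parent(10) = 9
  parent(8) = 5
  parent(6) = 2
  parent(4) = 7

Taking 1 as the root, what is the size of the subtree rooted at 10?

Descendants of 10 (including itself): 10, 7, 5, 2, 4, 8, 11, 6. That's 8.

8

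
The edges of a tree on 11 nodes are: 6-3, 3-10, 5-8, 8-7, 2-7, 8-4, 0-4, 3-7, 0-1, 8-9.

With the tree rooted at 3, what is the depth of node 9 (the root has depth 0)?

3

3–7–8–9 — 3 edges.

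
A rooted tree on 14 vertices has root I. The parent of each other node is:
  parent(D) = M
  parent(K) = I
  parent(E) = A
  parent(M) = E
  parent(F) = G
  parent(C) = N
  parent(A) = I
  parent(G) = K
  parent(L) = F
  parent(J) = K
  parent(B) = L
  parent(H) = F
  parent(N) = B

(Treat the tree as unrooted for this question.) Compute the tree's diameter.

11

BFS from D reaches C last, at distance 11; BFS from C confirms no node is farther.
Path: D-M-E-A-I-K-G-F-L-B-N-C.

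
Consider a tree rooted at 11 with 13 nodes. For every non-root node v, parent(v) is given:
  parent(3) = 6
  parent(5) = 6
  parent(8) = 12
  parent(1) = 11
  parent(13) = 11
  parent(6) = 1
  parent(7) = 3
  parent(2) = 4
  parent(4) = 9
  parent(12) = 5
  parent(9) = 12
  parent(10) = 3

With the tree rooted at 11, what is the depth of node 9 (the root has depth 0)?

5

11 → 1 → 6 → 5 → 12 → 9 — 5 edges.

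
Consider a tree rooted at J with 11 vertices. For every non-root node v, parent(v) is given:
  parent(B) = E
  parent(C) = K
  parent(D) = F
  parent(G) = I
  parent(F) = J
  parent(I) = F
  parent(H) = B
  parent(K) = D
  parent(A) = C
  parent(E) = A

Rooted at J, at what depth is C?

4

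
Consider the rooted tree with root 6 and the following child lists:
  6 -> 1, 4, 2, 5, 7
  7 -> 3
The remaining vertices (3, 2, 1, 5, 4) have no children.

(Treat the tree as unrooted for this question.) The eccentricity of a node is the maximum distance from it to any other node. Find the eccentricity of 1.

A farthest node from 1 is 3.
The path 1 – 6 – 7 – 3 has 3 edges.

3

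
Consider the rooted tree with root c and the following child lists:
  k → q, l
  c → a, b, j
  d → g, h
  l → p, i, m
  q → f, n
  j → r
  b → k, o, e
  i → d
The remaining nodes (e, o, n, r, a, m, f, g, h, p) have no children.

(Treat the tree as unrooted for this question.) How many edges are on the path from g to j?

7

The path is g – d – i – l – k – b – c – j, which has 7 edges.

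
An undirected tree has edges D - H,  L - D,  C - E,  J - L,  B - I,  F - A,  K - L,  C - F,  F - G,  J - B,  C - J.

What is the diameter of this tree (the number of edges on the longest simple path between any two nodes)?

A longest path is G–F–C–J–L–D–H, with 6 edges.

6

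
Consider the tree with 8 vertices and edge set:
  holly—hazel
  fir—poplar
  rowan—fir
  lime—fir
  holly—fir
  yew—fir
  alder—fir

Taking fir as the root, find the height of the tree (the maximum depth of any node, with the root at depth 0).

hazel sits deepest: fir–holly–hazel — 2 edges from the root.

2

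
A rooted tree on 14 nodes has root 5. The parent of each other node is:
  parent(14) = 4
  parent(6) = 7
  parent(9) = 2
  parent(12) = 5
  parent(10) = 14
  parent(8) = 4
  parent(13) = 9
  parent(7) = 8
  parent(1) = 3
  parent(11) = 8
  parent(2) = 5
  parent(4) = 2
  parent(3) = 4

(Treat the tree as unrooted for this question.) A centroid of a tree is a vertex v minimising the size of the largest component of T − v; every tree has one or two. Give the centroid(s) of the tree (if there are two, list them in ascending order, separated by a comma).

4

Removing 4 splits the tree into components of sizes 5, 4, 2, 2; the largest is 5 ≤ ⌊14/2⌋ = 7.
Every other node leaves some component of size > 7, so the centroid is unique.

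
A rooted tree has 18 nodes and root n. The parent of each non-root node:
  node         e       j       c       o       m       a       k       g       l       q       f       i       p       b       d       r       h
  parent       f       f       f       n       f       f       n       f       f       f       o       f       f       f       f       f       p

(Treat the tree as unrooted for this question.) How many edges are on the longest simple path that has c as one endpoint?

4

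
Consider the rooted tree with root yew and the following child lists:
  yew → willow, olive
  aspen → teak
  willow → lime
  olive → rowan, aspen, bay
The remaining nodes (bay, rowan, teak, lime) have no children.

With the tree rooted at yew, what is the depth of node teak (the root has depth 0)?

Path from yew to teak: yew → olive → aspen → teak, which has 3 edges.

3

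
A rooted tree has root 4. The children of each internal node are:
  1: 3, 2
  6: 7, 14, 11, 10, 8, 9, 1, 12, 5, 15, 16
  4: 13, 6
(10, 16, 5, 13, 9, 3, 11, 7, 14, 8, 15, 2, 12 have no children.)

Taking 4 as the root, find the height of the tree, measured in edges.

A deepest node is 2, reached by 4-6-1-2.
That path has 3 edges, so the height is 3.

3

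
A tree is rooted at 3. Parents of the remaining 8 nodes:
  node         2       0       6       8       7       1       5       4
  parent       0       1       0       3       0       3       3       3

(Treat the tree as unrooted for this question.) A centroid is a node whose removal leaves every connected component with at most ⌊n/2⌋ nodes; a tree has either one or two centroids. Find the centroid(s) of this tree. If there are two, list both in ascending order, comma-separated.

Removing 1 splits the tree into components of sizes 4, 4; the largest is 4 ≤ ⌊9/2⌋ = 4.
Every other node leaves some component of size > 4, so the centroid is unique.

1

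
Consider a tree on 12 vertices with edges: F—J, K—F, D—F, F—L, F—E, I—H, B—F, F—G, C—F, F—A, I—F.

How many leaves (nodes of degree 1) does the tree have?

Exactly 10 nodes have a single neighbour: A, B, C, D, E, G, H, J, K, L.

10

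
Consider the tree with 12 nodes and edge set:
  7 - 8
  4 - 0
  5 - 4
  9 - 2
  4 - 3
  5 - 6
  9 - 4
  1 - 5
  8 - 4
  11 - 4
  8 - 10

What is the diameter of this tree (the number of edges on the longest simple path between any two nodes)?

4

A longest path is 2-9-4-8-10, with 4 edges.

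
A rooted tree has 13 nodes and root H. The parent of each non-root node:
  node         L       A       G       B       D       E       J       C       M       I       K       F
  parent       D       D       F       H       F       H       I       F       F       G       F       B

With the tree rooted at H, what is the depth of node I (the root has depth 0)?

4

H – B – F – G – I — 4 edges.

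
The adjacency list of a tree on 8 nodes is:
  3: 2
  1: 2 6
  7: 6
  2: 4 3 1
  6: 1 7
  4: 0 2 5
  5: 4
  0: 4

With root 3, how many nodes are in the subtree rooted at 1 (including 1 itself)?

3

1's subtree: {1, 6, 7}, size 3.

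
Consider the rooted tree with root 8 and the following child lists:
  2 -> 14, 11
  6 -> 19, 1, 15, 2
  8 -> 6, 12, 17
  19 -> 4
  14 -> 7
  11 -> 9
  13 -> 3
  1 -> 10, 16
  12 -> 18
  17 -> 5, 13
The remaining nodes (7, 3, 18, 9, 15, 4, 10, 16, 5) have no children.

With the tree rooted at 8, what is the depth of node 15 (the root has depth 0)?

8 → 6 → 15 — 2 edges.

2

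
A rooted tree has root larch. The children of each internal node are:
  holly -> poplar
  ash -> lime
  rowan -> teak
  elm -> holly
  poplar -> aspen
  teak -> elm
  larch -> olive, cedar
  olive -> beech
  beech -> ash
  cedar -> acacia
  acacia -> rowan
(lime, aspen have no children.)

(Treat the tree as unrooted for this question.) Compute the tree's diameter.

BFS from aspen reaches lime last, at distance 12; BFS from lime confirms no node is farther.
Path: aspen-poplar-holly-elm-teak-rowan-acacia-cedar-larch-olive-beech-ash-lime.

12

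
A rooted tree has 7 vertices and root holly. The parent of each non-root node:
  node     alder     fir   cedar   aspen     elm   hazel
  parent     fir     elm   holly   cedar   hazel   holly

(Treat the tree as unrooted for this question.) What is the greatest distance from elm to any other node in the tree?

The node farthest from elm is aspen, via elm–hazel–holly–cedar–aspen — 4 edges.

4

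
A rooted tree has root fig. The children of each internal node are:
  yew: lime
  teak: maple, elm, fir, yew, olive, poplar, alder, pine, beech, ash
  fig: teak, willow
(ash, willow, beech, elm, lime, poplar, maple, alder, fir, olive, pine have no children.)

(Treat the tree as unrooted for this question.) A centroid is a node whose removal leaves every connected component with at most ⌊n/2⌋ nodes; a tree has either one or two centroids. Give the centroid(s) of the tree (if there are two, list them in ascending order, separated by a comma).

teak

Removing teak splits the tree into components of sizes 2, 2, 1, 1, 1, 1, 1, 1, 1, 1, 1; the largest is 2 ≤ ⌊14/2⌋ = 7.
Every other node leaves some component of size > 7, so the centroid is unique.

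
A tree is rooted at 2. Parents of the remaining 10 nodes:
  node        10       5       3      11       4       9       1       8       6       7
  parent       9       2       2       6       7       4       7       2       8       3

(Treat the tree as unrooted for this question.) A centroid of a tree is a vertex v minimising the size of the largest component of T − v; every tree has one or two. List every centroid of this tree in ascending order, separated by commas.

If 3 is removed the pieces have sizes 5, 5, all ≤ ⌊11/2⌋ = 5.
No neighbour of 3 does as well, so 3 is the unique centroid.

3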